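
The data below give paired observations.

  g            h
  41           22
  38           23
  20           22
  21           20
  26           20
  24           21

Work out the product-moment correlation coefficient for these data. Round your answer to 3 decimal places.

0.614

n = 6, Σg = 170, Σh = 128, Σg² = 5218, Σh² = 2738, Σgh = 3660
nΣgh − ΣgΣh = 21960 − 21760 = 200
nΣg² − (Σg)² = 31308 − 28900 = 2408; nΣh² − (Σh)² = 16428 − 16384 = 44
r = 200 / √(2408 × 44) = 200 / 325.5027 ≈ 0.614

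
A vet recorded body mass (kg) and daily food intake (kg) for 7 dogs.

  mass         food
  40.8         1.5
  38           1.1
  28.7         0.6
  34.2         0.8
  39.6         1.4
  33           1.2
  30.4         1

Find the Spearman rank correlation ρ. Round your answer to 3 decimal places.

Rank mass: 7, 5, 1, 4, 6, 3, 2
Rank food: 7, 4, 1, 2, 6, 5, 3
d = rank(mass) − rank(food): 0, 1, 0, 2, 0, -2, -1; Σd² = 10
ρ = 1 − 6Σd² / [n(n²−1)] = 1 − 6×10 / (7×48) = 1 − 60/336 ≈ 0.821

0.821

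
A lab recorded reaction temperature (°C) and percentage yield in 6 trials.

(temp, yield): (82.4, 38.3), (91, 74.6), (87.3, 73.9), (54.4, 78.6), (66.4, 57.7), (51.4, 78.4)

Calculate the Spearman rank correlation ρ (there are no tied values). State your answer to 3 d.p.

-0.429

Rank temp: 4, 6, 5, 2, 3, 1
Rank yield: 1, 4, 3, 6, 2, 5
d = rank(temp) − rank(yield): 3, 2, 2, -4, 1, -4; Σd² = 50
ρ = 1 − 6Σd² / [n(n²−1)] = 1 − 6×50 / (6×35) = 1 − 300/210 ≈ -0.429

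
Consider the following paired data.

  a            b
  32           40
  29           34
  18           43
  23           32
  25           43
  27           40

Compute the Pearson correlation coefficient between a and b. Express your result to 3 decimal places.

n = 6, Σa = 154, Σb = 232, Σa² = 4072, Σb² = 9078, Σab = 5931
nΣab − ΣaΣb = 35586 − 35728 = -142
nΣa² − (Σa)² = 24432 − 23716 = 716; nΣb² − (Σb)² = 54468 − 53824 = 644
r = -142 / √(716 × 644) = -142 / 679.0464 ≈ -0.209

-0.209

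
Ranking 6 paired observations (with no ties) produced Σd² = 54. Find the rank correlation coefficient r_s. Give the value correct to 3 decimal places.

-0.543

ρ = 1 − 6Σd² / [n(n²−1)] = 1 − 6×54 / (6×35)
  = 1 − 324/210 = 1 − 1.5429 ≈ -0.543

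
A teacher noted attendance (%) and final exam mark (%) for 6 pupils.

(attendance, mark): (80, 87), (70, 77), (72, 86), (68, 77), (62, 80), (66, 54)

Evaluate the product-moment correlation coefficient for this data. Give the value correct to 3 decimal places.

0.506

n = 6, Σx = 418, Σy = 461, Σx² = 29308, Σy² = 36139, Σxy = 32302
nΣxy − ΣxΣy = 193812 − 192698 = 1114
nΣx² − (Σx)² = 175848 − 174724 = 1124; nΣy² − (Σy)² = 216834 − 212521 = 4313
r = 1114 / √(1124 × 4313) = 1114 / 2201.7747 ≈ 0.506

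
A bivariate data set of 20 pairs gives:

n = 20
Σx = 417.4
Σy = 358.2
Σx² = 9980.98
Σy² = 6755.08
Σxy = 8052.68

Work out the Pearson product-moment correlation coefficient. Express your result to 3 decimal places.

0.879

r = (nΣxy − ΣxΣy) / √[(nΣx² − (Σx)²)(nΣy² − (Σy)²)]
Numerator: 20×8052.68 − 417.4×358.2 = 11540.92
Denominator: √[(199619.6 − 174222.76)(135101.6 − 128307.24)] = √[25396.84 × 6794.36] = 13136.0296
r = 11540.92 / 13136.0296 ≈ 0.879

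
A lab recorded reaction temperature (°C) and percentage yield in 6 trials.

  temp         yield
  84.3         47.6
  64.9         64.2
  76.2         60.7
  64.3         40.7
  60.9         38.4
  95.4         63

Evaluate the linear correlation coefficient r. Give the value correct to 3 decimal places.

0.489

n = 6, Σx = 446, Σy = 314.6, Σx² = 34069.4, Σy² = 17171.94, Σxy = 23770.37
nΣxy − ΣxΣy = 142622.22 − 140311.6 = 2310.62
nΣx² − (Σx)² = 204416.4 − 198916 = 5500.4; nΣy² − (Σy)² = 103031.64 − 98973.16 = 4058.48
r = 2310.62 / √(5500.4 × 4058.48) = 2310.62 / 4724.7501 ≈ 0.489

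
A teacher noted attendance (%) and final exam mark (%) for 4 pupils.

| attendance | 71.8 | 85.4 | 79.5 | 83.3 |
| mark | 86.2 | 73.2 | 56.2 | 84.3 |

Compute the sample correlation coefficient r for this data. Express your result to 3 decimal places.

-0.249

n = 4, Σx = 320, Σy = 299.9, Σx² = 25707.54, Σy² = 23053.61, Σxy = 23930.53
nΣxy − ΣxΣy = 95722.12 − 95968 = -245.88
nΣx² − (Σx)² = 102830.16 − 102400 = 430.16; nΣy² − (Σy)² = 92214.44 − 89940.01 = 2274.43
r = -245.88 / √(430.16 × 2274.43) = -245.88 / 989.1253 ≈ -0.249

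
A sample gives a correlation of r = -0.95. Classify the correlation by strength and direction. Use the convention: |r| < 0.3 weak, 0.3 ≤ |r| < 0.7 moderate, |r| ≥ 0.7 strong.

strong negative

r = -0.95 < 0 so the relationship is negative.
|r| = 0.95, which falls in the strong range.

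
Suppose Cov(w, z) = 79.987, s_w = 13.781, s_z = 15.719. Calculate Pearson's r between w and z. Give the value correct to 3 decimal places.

0.369

r = Cov(w,z) / (s_w · s_z) = 79.987 / (13.781 × 15.719)
  = 79.987 / 216.6235 ≈ 0.369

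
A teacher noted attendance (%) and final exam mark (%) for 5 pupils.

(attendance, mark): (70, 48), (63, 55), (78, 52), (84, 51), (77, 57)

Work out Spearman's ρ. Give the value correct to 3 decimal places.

Rank attendance: 2, 1, 4, 5, 3
Rank mark: 1, 4, 3, 2, 5
d = rank(attendance) − rank(mark): 1, -3, 1, 3, -2; Σd² = 24
ρ = 1 − 6Σd² / [n(n²−1)] = 1 − 6×24 / (5×24) = 1 − 144/120 ≈ -0.200

-0.200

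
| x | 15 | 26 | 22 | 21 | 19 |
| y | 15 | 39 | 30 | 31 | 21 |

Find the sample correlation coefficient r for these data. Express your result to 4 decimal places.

0.9774

n = 5, Σx = 103, Σy = 136, Σx² = 2187, Σy² = 4048, Σxy = 2949
nΣxy − ΣxΣy = 14745 − 14008 = 737
nΣx² − (Σx)² = 10935 − 10609 = 326; nΣy² − (Σy)² = 20240 − 18496 = 1744
r = 737 / √(326 × 1744) = 737 / 754.0186 ≈ 0.9774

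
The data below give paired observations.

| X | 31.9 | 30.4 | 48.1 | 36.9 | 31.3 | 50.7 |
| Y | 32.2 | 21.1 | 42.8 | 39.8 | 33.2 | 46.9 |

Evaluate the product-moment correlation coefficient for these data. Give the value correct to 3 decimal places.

n = 6, ΣX = 229.3, ΣY = 216, ΣX² = 9167.17, ΣY² = 8199.78, ΣXY = 8612.91
nΣXY − ΣXΣY = 51677.46 − 49528.8 = 2148.66
nΣX² − (ΣX)² = 55003.02 − 52578.49 = 2424.53; nΣY² − (ΣY)² = 49198.68 − 46656 = 2542.68
r = 2148.66 / √(2424.53 × 2542.68) = 2148.66 / 2482.9023 ≈ 0.865

0.865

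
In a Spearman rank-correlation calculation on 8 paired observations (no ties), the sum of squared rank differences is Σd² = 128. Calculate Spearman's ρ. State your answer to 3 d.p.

ρ = 1 − 6Σd² / [n(n²−1)] = 1 − 6×128 / (8×63)
  = 1 − 768/504 = 1 − 1.5238 ≈ -0.524

-0.524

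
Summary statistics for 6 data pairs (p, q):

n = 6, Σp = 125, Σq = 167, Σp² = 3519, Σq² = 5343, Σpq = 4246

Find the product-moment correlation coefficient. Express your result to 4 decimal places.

0.9618

r = (nΣpq − ΣpΣq) / √[(nΣp² − (Σp)²)(nΣq² − (Σq)²)]
Numerator: 6×4246 − 125×167 = 4601
Denominator: √[(21114 − 15625)(32058 − 27889)] = √[5489 × 4169] = 4783.6849
r = 4601 / 4783.6849 ≈ 0.9618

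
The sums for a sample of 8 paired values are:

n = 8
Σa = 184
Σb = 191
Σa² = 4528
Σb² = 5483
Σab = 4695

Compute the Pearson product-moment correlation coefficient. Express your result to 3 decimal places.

0.578

r = (nΣab − ΣaΣb) / √[(nΣa² − (Σa)²)(nΣb² − (Σb)²)]
Numerator: 8×4695 − 184×191 = 2416
Denominator: √[(36224 − 33856)(43864 − 36481)] = √[2368 × 7383] = 4181.2611
r = 2416 / 4181.2611 ≈ 0.578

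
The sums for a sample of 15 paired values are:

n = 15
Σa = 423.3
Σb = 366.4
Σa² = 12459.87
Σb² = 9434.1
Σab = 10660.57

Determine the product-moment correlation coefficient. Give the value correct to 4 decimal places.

0.6428

r = (nΣab − ΣaΣb) / √[(nΣa² − (Σa)²)(nΣb² − (Σb)²)]
Numerator: 15×10660.57 − 423.3×366.4 = 4811.43
Denominator: √[(186898.05 − 179182.89)(141511.5 − 134248.96)] = √[7715.16 × 7262.54] = 7485.4297
r = 4811.43 / 7485.4297 ≈ 0.6428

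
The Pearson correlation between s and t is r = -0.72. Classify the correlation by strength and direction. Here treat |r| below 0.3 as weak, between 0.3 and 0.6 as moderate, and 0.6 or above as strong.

r = -0.72 < 0 so the relationship is negative.
|r| = 0.72, which falls in the strong range.

strong negative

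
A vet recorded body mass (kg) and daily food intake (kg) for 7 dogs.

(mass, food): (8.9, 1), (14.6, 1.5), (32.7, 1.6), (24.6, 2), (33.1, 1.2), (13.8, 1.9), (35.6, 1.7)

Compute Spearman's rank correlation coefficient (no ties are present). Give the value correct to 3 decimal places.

0.179

Rank mass: 1, 3, 5, 4, 6, 2, 7
Rank food: 1, 3, 4, 7, 2, 6, 5
d = rank(mass) − rank(food): 0, 0, 1, -3, 4, -4, 2; Σd² = 46
ρ = 1 − 6Σd² / [n(n²−1)] = 1 − 6×46 / (7×48) = 1 − 276/336 ≈ 0.179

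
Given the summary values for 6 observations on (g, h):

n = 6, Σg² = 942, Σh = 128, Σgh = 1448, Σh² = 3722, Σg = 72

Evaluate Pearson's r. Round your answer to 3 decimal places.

-0.316

r = (nΣgh − ΣgΣh) / √[(nΣg² − (Σg)²)(nΣh² − (Σh)²)]
Numerator: 6×1448 − 72×128 = -528
Denominator: √[(5652 − 5184)(22332 − 16384)] = √[468 × 5948] = 1668.4316
r = -528 / 1668.4316 ≈ -0.316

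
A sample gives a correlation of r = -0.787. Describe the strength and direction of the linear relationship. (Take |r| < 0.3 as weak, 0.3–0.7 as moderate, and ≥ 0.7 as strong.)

r = -0.787 < 0 so the relationship is negative.
|r| = 0.787, which falls in the strong range.

strong negative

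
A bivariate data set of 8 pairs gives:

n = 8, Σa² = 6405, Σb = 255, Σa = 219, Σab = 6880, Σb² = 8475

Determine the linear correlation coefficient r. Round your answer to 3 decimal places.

-0.267

r = (nΣab − ΣaΣb) / √[(nΣa² − (Σa)²)(nΣb² − (Σb)²)]
Numerator: 8×6880 − 219×255 = -805
Denominator: √[(51240 − 47961)(67800 − 65025)] = √[3279 × 2775] = 3016.4922
r = -805 / 3016.4922 ≈ -0.267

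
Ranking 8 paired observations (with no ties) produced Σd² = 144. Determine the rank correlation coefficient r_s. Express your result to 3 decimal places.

ρ = 1 − 6Σd² / [n(n²−1)] = 1 − 6×144 / (8×63)
  = 1 − 864/504 = 1 − 1.7143 ≈ -0.714

-0.714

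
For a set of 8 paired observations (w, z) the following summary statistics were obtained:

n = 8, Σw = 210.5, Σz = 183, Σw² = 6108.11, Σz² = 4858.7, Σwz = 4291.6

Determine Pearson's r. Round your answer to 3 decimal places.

r = (nΣwz − ΣwΣz) / √[(nΣw² − (Σw)²)(nΣz² − (Σz)²)]
Numerator: 8×4291.6 − 210.5×183 = -4188.7
Denominator: √[(48864.88 − 44310.25)(38869.6 − 33489)] = √[4554.63 × 5380.6] = 4950.4184
r = -4188.7 / 4950.4184 ≈ -0.846

-0.846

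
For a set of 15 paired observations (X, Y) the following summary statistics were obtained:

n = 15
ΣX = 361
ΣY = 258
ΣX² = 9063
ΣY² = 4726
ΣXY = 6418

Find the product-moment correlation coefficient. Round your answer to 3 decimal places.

0.635

r = (nΣXY − ΣXΣY) / √[(nΣX² − (ΣX)²)(nΣY² − (ΣY)²)]
Numerator: 15×6418 − 361×258 = 3132
Denominator: √[(135945 − 130321)(70890 − 66564)] = √[5624 × 4326] = 4932.4866
r = 3132 / 4932.4866 ≈ 0.635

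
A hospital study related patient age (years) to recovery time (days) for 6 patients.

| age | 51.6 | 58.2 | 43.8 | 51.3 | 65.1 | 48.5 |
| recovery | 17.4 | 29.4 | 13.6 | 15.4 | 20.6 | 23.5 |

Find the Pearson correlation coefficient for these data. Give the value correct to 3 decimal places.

0.505

n = 6, Σx = 318.5, Σy = 119.9, Σx² = 17190.19, Σy² = 2565.85, Σxy = 6475.43
nΣxy − ΣxΣy = 38852.58 − 38188.15 = 664.43
nΣx² − (Σx)² = 103141.14 − 101442.25 = 1698.89; nΣy² − (Σy)² = 15395.1 − 14376.01 = 1019.09
r = 664.43 / √(1698.89 × 1019.09) = 664.43 / 1315.7970 ≈ 0.505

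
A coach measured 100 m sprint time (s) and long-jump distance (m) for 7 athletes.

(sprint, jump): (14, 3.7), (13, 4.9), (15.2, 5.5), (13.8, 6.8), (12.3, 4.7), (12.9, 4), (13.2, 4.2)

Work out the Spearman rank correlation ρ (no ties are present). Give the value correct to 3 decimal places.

Rank sprint: 6, 3, 7, 5, 1, 2, 4
Rank jump: 1, 5, 6, 7, 4, 2, 3
d = rank(sprint) − rank(jump): 5, -2, 1, -2, -3, 0, 1; Σd² = 44
ρ = 1 − 6Σd² / [n(n²−1)] = 1 − 6×44 / (7×48) = 1 − 264/336 ≈ 0.214

0.214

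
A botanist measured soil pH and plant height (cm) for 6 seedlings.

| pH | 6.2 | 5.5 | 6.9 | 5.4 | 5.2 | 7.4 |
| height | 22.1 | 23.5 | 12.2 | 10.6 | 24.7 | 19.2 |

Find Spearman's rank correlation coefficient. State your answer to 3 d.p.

Rank pH: 4, 3, 5, 2, 1, 6
Rank height: 4, 5, 2, 1, 6, 3
d = rank(pH) − rank(height): 0, -2, 3, 1, -5, 3; Σd² = 48
ρ = 1 − 6Σd² / [n(n²−1)] = 1 − 6×48 / (6×35) = 1 − 288/210 ≈ -0.371

-0.371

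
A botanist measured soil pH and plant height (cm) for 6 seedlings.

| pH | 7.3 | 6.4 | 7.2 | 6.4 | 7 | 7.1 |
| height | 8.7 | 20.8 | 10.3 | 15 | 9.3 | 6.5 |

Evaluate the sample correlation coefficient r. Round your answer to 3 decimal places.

n = 6, Σx = 41.4, Σy = 70.6, Σx² = 286.46, Σy² = 968.16, Σxy = 478.04
nΣxy − ΣxΣy = 2868.24 − 2922.84 = -54.6
nΣx² − (Σx)² = 1718.76 − 1713.96 = 4.8; nΣy² − (Σy)² = 5808.96 − 4984.36 = 824.6
r = -54.6 / √(4.8 × 824.6) = -54.6 / 62.9133 ≈ -0.868

-0.868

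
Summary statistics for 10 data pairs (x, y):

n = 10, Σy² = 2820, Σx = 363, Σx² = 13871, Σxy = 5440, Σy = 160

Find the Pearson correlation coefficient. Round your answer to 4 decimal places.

-0.8663

r = (nΣxy − ΣxΣy) / √[(nΣx² − (Σx)²)(nΣy² − (Σy)²)]
Numerator: 10×5440 − 363×160 = -3680
Denominator: √[(138710 − 131769)(28200 − 25600)] = √[6941 × 2600] = 4248.1290
r = -3680 / 4248.1290 ≈ -0.8663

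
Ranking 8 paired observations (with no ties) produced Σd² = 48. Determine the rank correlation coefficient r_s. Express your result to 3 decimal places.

0.429

ρ = 1 − 6Σd² / [n(n²−1)] = 1 − 6×48 / (8×63)
  = 1 − 288/504 = 1 − 0.5714 ≈ 0.429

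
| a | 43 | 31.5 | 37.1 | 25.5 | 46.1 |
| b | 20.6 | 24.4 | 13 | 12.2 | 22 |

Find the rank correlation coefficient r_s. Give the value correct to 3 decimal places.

Rank a: 4, 2, 3, 1, 5
Rank b: 3, 5, 2, 1, 4
d = rank(a) − rank(b): 1, -3, 1, 0, 1; Σd² = 12
ρ = 1 − 6Σd² / [n(n²−1)] = 1 − 6×12 / (5×24) = 1 − 72/120 ≈ 0.400

0.400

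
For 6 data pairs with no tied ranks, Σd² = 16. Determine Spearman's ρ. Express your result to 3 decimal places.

ρ = 1 − 6Σd² / [n(n²−1)] = 1 − 6×16 / (6×35)
  = 1 − 96/210 = 1 − 0.4571 ≈ 0.543

0.543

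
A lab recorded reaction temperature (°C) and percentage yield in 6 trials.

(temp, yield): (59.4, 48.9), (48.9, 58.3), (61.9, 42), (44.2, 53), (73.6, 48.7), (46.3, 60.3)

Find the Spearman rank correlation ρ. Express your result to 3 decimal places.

Rank temp: 4, 3, 5, 1, 6, 2
Rank yield: 3, 5, 1, 4, 2, 6
d = rank(temp) − rank(yield): 1, -2, 4, -3, 4, -4; Σd² = 62
ρ = 1 − 6Σd² / [n(n²−1)] = 1 − 6×62 / (6×35) = 1 − 372/210 ≈ -0.771

-0.771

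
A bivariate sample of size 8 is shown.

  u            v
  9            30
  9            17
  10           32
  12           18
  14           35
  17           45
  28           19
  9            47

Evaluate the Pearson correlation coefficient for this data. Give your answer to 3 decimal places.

-0.207

n = 8, Σu = 108, Σv = 243, Σu² = 1756, Σv² = 8357, Σuv = 3169
nΣuv − ΣuΣv = 25352 − 26244 = -892
nΣu² − (Σu)² = 14048 − 11664 = 2384; nΣv² − (Σv)² = 66856 − 59049 = 7807
r = -892 / √(2384 × 7807) = -892 / 4314.1497 ≈ -0.207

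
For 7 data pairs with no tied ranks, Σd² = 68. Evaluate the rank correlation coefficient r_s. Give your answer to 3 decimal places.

ρ = 1 − 6Σd² / [n(n²−1)] = 1 − 6×68 / (7×48)
  = 1 − 408/336 = 1 − 1.2143 ≈ -0.214

-0.214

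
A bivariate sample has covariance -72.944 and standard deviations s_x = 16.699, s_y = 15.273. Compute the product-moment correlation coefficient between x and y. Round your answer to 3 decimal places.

-0.286

r = Cov(x,y) / (s_x · s_y) = -72.944 / (16.699 × 15.273)
  = -72.944 / 255.0438 ≈ -0.286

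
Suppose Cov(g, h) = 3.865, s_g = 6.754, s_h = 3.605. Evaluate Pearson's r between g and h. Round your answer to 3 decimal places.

0.159

r = Cov(g,h) / (s_g · s_h) = 3.865 / (6.754 × 3.605)
  = 3.865 / 24.3482 ≈ 0.159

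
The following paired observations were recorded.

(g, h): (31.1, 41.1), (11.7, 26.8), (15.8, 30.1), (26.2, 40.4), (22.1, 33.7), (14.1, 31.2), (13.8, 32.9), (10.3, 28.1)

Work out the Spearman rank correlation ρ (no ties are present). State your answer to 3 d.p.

Rank g: 8, 2, 5, 7, 6, 4, 3, 1
Rank h: 8, 1, 3, 7, 6, 4, 5, 2
d = rank(g) − rank(h): 0, 1, 2, 0, 0, 0, -2, -1; Σd² = 10
ρ = 1 − 6Σd² / [n(n²−1)] = 1 − 6×10 / (8×63) = 1 − 60/504 ≈ 0.881

0.881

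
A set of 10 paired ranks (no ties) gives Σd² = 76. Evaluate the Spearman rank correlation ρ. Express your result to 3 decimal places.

0.539

ρ = 1 − 6Σd² / [n(n²−1)] = 1 − 6×76 / (10×99)
  = 1 − 456/990 = 1 − 0.4606 ≈ 0.539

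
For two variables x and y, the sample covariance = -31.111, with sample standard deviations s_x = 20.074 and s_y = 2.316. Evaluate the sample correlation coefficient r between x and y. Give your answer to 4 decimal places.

r = Cov(x,y) / (s_x · s_y) = -31.111 / (20.074 × 2.316)
  = -31.111 / 46.4914 ≈ -0.6692

-0.6692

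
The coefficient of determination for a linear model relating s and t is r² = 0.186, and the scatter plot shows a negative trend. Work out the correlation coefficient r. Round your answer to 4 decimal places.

|r| = √0.186 = 0.4313
The association is negative, so r = −0.4313.

-0.4313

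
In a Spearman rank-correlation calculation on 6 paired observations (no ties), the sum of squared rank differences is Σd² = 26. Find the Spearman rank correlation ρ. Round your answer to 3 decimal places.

ρ = 1 − 6Σd² / [n(n²−1)] = 1 − 6×26 / (6×35)
  = 1 − 156/210 = 1 − 0.7429 ≈ 0.257

0.257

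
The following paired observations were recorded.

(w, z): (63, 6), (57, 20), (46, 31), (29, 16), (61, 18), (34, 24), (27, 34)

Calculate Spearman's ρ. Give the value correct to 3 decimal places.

Rank w: 7, 5, 4, 2, 6, 3, 1
Rank z: 1, 4, 6, 2, 3, 5, 7
d = rank(w) − rank(z): 6, 1, -2, 0, 3, -2, -6; Σd² = 90
ρ = 1 − 6Σd² / [n(n²−1)] = 1 − 6×90 / (7×48) = 1 − 540/336 ≈ -0.607

-0.607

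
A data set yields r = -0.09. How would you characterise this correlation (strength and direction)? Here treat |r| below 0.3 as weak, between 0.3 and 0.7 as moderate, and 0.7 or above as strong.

r = -0.09 < 0 so the relationship is negative.
|r| = 0.09, which falls in the weak range.

weak negative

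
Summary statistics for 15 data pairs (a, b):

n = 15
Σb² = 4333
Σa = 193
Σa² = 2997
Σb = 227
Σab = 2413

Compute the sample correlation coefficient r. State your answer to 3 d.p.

-0.748

r = (nΣab − ΣaΣb) / √[(nΣa² − (Σa)²)(nΣb² − (Σb)²)]
Numerator: 15×2413 − 193×227 = -7616
Denominator: √[(44955 − 37249)(64995 − 51529)] = √[7706 × 13466] = 10186.7068
r = -7616 / 10186.7068 ≈ -0.748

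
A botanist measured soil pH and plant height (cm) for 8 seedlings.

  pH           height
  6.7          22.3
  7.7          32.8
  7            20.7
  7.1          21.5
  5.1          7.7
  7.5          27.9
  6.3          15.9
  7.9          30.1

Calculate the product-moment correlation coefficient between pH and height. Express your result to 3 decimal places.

n = 8, Σx = 55.3, Σy = 178.9, Σx² = 387.95, Σy² = 4460.39, Σxy = 1286
nΣxy − ΣxΣy = 10288 − 9893.17 = 394.83
nΣx² − (Σx)² = 3103.6 − 3058.09 = 45.51; nΣy² − (Σy)² = 35683.12 − 32005.21 = 3677.91
r = 394.83 / √(45.51 × 3677.91) = 394.83 / 409.1231 ≈ 0.965

0.965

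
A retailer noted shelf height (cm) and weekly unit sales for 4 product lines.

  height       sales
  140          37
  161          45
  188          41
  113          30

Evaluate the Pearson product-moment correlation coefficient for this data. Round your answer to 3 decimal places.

n = 4, Σx = 602, Σy = 153, Σx² = 93634, Σy² = 5975, Σxy = 23523
nΣxy − ΣxΣy = 94092 − 92106 = 1986
nΣx² − (Σx)² = 374536 − 362404 = 12132; nΣy² − (Σy)² = 23900 − 23409 = 491
r = 1986 / √(12132 × 491) = 1986 / 2440.6581 ≈ 0.814

0.814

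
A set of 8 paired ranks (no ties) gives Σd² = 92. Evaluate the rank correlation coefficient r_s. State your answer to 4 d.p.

-0.0952

ρ = 1 − 6Σd² / [n(n²−1)] = 1 − 6×92 / (8×63)
  = 1 − 552/504 = 1 − 1.09524 ≈ -0.0952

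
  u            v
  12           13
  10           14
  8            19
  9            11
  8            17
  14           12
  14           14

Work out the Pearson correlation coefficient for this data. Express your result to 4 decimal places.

-0.5511

n = 7, Σu = 75, Σv = 100, Σu² = 845, Σv² = 1476, Σuv = 1047
nΣuv − ΣuΣv = 7329 − 7500 = -171
nΣu² − (Σu)² = 5915 − 5625 = 290; nΣv² − (Σv)² = 10332 − 10000 = 332
r = -171 / √(290 × 332) = -171 / 310.2902 ≈ -0.5511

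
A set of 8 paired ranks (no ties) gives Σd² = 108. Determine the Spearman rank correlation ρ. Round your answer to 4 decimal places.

-0.2857

ρ = 1 − 6Σd² / [n(n²−1)] = 1 − 6×108 / (8×63)
  = 1 − 648/504 = 1 − 1.28571 ≈ -0.2857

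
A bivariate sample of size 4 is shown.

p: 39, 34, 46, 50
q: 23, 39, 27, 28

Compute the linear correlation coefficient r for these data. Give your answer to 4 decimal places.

n = 4, Σp = 169, Σq = 117, Σp² = 7293, Σq² = 3563, Σpq = 4865
nΣpq − ΣpΣq = 19460 − 19773 = -313
nΣp² − (Σp)² = 29172 − 28561 = 611; nΣq² − (Σq)² = 14252 − 13689 = 563
r = -313 / √(611 × 563) = -313 / 586.5092 ≈ -0.5337

-0.5337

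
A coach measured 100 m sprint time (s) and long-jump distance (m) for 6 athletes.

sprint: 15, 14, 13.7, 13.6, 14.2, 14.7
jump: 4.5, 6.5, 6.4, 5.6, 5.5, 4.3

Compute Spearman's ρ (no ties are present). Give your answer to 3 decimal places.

Rank sprint: 6, 3, 2, 1, 4, 5
Rank jump: 2, 6, 5, 4, 3, 1
d = rank(sprint) − rank(jump): 4, -3, -3, -3, 1, 4; Σd² = 60
ρ = 1 − 6Σd² / [n(n²−1)] = 1 − 6×60 / (6×35) = 1 − 360/210 ≈ -0.714

-0.714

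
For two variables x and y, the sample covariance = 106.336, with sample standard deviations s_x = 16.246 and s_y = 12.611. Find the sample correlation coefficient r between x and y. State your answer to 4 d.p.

r = Cov(x,y) / (s_x · s_y) = 106.336 / (16.246 × 12.611)
  = 106.336 / 204.8783 ≈ 0.5190

0.5190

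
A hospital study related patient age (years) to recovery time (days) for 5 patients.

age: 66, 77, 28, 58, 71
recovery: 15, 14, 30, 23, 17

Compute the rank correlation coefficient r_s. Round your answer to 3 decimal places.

Rank age: 3, 5, 1, 2, 4
Rank recovery: 2, 1, 5, 4, 3
d = rank(age) − rank(recovery): 1, 4, -4, -2, 1; Σd² = 38
ρ = 1 − 6Σd² / [n(n²−1)] = 1 − 6×38 / (5×24) = 1 − 228/120 ≈ -0.900

-0.900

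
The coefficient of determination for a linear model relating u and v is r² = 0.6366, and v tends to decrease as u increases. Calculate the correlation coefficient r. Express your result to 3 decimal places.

|r| = √0.6366 = 0.798
The association is negative, so r = −0.798.

-0.798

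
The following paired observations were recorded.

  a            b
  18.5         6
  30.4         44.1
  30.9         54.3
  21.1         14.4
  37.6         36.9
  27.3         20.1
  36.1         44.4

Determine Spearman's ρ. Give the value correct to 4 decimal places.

Rank a: 1, 4, 5, 2, 7, 3, 6
Rank b: 1, 5, 7, 2, 4, 3, 6
d = rank(a) − rank(b): 0, -1, -2, 0, 3, 0, 0; Σd² = 14
ρ = 1 − 6Σd² / [n(n²−1)] = 1 − 6×14 / (7×48) = 1 − 84/336 ≈ 0.7500

0.7500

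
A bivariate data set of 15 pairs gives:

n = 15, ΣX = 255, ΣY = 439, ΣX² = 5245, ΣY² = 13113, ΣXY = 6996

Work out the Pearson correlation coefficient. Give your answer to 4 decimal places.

-0.9511

r = (nΣXY − ΣXΣY) / √[(nΣX² − (ΣX)²)(nΣY² − (ΣY)²)]
Numerator: 15×6996 − 255×439 = -7005
Denominator: √[(78675 − 65025)(196695 − 192721)] = √[13650 × 3974] = 7365.1273
r = -7005 / 7365.1273 ≈ -0.9511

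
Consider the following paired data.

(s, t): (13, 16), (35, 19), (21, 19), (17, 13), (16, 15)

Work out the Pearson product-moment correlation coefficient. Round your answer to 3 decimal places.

0.667

n = 5, Σs = 102, Σt = 82, Σs² = 2380, Σt² = 1372, Σst = 1733
nΣst − ΣsΣt = 8665 − 8364 = 301
nΣs² − (Σs)² = 11900 − 10404 = 1496; nΣt² − (Σt)² = 6860 − 6724 = 136
r = 301 / √(1496 × 136) = 301 / 451.0610 ≈ 0.667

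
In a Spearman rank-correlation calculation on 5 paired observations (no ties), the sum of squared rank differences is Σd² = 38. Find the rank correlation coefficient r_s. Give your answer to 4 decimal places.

-0.9000

ρ = 1 − 6Σd² / [n(n²−1)] = 1 − 6×38 / (5×24)
  = 1 − 228/120 = 1 − 1.90000 ≈ -0.9000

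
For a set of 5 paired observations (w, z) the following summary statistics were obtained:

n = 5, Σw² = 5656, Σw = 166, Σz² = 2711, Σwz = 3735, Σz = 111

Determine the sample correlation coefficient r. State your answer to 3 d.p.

r = (nΣwz − ΣwΣz) / √[(nΣw² − (Σw)²)(nΣz² − (Σz)²)]
Numerator: 5×3735 − 166×111 = 249
Denominator: √[(28280 − 27556)(13555 − 12321)] = √[724 × 1234] = 945.2069
r = 249 / 945.2069 ≈ 0.263

0.263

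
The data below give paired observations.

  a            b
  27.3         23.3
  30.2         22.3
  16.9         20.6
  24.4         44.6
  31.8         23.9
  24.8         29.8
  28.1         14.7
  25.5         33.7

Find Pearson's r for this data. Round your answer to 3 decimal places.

-0.152

n = 8, Σa = 209, Σb = 212.9, Σa² = 5604.44, Σb² = 6264.73, Σab = 5517.41
nΣab − ΣaΣb = 44139.28 − 44496.1 = -356.82
nΣa² − (Σa)² = 44835.52 − 43681 = 1154.52; nΣb² − (Σb)² = 50117.84 − 45326.41 = 4791.43
r = -356.82 / √(1154.52 × 4791.43) = -356.82 / 2351.9783 ≈ -0.152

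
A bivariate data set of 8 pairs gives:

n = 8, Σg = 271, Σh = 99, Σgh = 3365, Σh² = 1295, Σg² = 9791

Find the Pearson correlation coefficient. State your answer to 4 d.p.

0.0551

r = (nΣgh − ΣgΣh) / √[(nΣg² − (Σg)²)(nΣh² − (Σh)²)]
Numerator: 8×3365 − 271×99 = 91
Denominator: √[(78328 − 73441)(10360 − 9801)] = √[4887 × 559] = 1652.8258
r = 91 / 1652.8258 ≈ 0.0551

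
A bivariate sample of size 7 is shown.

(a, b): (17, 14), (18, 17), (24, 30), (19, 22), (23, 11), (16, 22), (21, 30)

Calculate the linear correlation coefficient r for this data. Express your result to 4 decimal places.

n = 7, Σa = 138, Σb = 146, Σa² = 2776, Σb² = 3374, Σab = 2917
nΣab − ΣaΣb = 20419 − 20148 = 271
nΣa² − (Σa)² = 19432 − 19044 = 388; nΣb² − (Σb)² = 23618 − 21316 = 2302
r = 271 / √(388 × 2302) = 271 / 945.0799 ≈ 0.2867

0.2867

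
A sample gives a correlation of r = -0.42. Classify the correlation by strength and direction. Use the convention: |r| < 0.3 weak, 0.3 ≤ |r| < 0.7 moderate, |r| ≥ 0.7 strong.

r = -0.42 < 0 so the relationship is negative.
|r| = 0.42, which falls in the moderate range.

moderate negative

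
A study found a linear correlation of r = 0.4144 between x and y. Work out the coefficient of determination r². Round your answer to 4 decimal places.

r² = (0.4144)² = 0.1717

0.1717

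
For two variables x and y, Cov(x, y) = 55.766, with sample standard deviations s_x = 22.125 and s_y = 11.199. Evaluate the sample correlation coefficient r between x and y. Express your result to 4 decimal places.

0.2251

r = Cov(x,y) / (s_x · s_y) = 55.766 / (22.125 × 11.199)
  = 55.766 / 247.7779 ≈ 0.2251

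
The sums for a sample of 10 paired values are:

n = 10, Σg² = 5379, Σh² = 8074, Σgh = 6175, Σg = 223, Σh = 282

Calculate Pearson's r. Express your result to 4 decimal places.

-0.5112

r = (nΣgh − ΣgΣh) / √[(nΣg² − (Σg)²)(nΣh² − (Σh)²)]
Numerator: 10×6175 − 223×282 = -1136
Denominator: √[(53790 − 49729)(80740 − 79524)] = √[4061 × 1216] = 2222.2007
r = -1136 / 2222.2007 ≈ -0.5112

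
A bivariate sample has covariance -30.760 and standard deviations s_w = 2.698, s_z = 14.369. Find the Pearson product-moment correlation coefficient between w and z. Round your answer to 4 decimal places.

r = Cov(w,z) / (s_w · s_z) = -30.760 / (2.698 × 14.369)
  = -30.760 / 38.7676 ≈ -0.7934

-0.7934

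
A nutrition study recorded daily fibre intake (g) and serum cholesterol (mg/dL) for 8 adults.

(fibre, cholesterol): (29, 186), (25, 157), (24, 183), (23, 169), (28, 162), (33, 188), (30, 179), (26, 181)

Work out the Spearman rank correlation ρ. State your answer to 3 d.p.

0.476

Rank fibre: 6, 3, 2, 1, 5, 8, 7, 4
Rank cholesterol: 7, 1, 6, 3, 2, 8, 4, 5
d = rank(fibre) − rank(cholesterol): -1, 2, -4, -2, 3, 0, 3, -1; Σd² = 44
ρ = 1 − 6Σd² / [n(n²−1)] = 1 − 6×44 / (8×63) = 1 − 264/504 ≈ 0.476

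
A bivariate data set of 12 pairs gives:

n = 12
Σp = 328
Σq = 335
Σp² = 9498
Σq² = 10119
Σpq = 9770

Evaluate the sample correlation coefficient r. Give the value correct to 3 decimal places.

r = (nΣpq − ΣpΣq) / √[(nΣp² − (Σp)²)(nΣq² − (Σq)²)]
Numerator: 12×9770 − 328×335 = 7360
Denominator: √[(113976 − 107584)(121428 − 112225)] = √[6392 × 9203] = 7669.7833
r = 7360 / 7669.7833 ≈ 0.960

0.960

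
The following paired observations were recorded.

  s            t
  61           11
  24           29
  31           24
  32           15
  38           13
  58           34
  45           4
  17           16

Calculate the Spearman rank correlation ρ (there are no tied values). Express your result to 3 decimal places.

-0.381

Rank s: 8, 2, 3, 4, 5, 7, 6, 1
Rank t: 2, 7, 6, 4, 3, 8, 1, 5
d = rank(s) − rank(t): 6, -5, -3, 0, 2, -1, 5, -4; Σd² = 116
ρ = 1 − 6Σd² / [n(n²−1)] = 1 − 6×116 / (8×63) = 1 − 696/504 ≈ -0.381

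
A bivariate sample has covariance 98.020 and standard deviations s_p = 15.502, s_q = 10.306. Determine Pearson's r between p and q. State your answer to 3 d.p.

0.614

r = Cov(p,q) / (s_p · s_q) = 98.020 / (15.502 × 10.306)
  = 98.020 / 159.7636 ≈ 0.614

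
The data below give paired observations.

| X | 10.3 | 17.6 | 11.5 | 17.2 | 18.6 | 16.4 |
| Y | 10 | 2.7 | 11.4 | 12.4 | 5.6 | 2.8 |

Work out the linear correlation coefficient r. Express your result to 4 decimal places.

-0.5367

n = 6, ΣX = 91.6, ΣY = 44.9, ΣX² = 1458.86, ΣY² = 430.21, ΣXY = 644.98
nΣXY − ΣXΣY = 3869.88 − 4112.84 = -242.96
nΣX² − (ΣX)² = 8753.16 − 8390.56 = 362.6; nΣY² − (ΣY)² = 2581.26 − 2016.01 = 565.25
r = -242.96 / √(362.6 × 565.25) = -242.96 / 452.7247 ≈ -0.5367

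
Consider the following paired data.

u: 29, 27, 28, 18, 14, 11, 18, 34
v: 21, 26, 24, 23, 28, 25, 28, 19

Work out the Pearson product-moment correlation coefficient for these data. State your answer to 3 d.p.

-0.692

n = 8, Σu = 179, Σv = 194, Σu² = 4475, Σv² = 4776, Σuv = 4214
nΣuv − ΣuΣv = 33712 − 34726 = -1014
nΣu² − (Σu)² = 35800 − 32041 = 3759; nΣv² − (Σv)² = 38208 − 37636 = 572
r = -1014 / √(3759 × 572) = -1014 / 1466.3383 ≈ -0.692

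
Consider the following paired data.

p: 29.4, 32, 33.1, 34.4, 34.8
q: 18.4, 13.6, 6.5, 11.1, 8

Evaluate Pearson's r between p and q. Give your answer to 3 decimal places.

n = 5, Σp = 163.7, Σq = 57.6, Σp² = 5378.37, Σq² = 752.98, Σpq = 1851.55
nΣpq − ΣpΣq = 9257.75 − 9429.12 = -171.37
nΣp² − (Σp)² = 26891.85 − 26797.69 = 94.16; nΣq² − (Σq)² = 3764.9 − 3317.76 = 447.14
r = -171.37 / √(94.16 × 447.14) = -171.37 / 205.1894 ≈ -0.835

-0.835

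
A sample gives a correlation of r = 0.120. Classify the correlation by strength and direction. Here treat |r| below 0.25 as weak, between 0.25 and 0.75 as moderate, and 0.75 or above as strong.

r = 0.120 > 0 so the relationship is positive.
|r| = 0.120, which falls in the weak range.

weak positive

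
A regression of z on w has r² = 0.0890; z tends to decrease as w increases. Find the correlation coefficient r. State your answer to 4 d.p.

-0.2983

|r| = √0.0890 = 0.2983
The association is negative, so r = −0.2983.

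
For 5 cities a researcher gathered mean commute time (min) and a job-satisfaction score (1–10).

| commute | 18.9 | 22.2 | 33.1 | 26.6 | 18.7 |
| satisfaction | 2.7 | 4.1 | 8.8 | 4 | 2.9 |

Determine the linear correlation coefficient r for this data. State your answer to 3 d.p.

n = 5, Σx = 119.5, Σy = 22.5, Σx² = 3002.91, Σy² = 125.95, Σxy = 593.96
nΣxy − ΣxΣy = 2969.8 − 2688.75 = 281.05
nΣx² − (Σx)² = 15014.55 − 14280.25 = 734.3; nΣy² − (Σy)² = 629.75 − 506.25 = 123.5
r = 281.05 / √(734.3 × 123.5) = 281.05 / 301.1412 ≈ 0.933

0.933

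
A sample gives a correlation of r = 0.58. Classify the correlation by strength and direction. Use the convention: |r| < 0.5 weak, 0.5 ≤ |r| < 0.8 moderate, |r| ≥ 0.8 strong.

moderate positive

r = 0.58 > 0 so the relationship is positive.
|r| = 0.58, which falls in the moderate range.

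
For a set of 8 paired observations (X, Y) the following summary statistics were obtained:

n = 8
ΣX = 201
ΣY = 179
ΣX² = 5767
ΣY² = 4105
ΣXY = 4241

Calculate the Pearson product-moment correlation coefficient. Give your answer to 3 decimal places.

-0.958

r = (nΣXY − ΣXΣY) / √[(nΣX² − (ΣX)²)(nΣY² − (ΣY)²)]
Numerator: 8×4241 − 201×179 = -2051
Denominator: √[(46136 − 40401)(32840 − 32041)] = √[5735 × 799] = 2140.6226
r = -2051 / 2140.6226 ≈ -0.958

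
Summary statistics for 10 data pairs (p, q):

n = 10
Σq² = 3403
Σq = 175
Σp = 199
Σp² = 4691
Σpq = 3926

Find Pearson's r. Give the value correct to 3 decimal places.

0.889

r = (nΣpq − ΣpΣq) / √[(nΣp² − (Σp)²)(nΣq² − (Σq)²)]
Numerator: 10×3926 − 199×175 = 4435
Denominator: √[(46910 − 39601)(34030 − 30625)] = √[7309 × 3405] = 4988.7017
r = 4435 / 4988.7017 ≈ 0.889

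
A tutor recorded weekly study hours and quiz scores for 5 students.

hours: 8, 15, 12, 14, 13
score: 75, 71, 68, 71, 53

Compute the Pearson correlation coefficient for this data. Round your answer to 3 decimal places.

-0.295

n = 5, Σx = 62, Σy = 338, Σx² = 798, Σy² = 23140, Σxy = 4164
nΣxy − ΣxΣy = 20820 − 20956 = -136
nΣx² − (Σx)² = 3990 − 3844 = 146; nΣy² − (Σy)² = 115700 − 114244 = 1456
r = -136 / √(146 × 1456) = -136 / 461.0596 ≈ -0.295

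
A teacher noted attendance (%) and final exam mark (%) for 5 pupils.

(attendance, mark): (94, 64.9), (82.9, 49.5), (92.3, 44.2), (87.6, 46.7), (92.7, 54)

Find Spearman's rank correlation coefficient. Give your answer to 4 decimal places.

Rank attendance: 5, 1, 3, 2, 4
Rank mark: 5, 3, 1, 2, 4
d = rank(attendance) − rank(mark): 0, -2, 2, 0, 0; Σd² = 8
ρ = 1 − 6Σd² / [n(n²−1)] = 1 − 6×8 / (5×24) = 1 − 48/120 ≈ 0.6000

0.6000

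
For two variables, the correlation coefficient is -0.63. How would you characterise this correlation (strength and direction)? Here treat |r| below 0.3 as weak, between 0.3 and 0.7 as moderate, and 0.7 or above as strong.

r = -0.63 < 0 so the relationship is negative.
|r| = 0.63, which falls in the moderate range.

moderate negative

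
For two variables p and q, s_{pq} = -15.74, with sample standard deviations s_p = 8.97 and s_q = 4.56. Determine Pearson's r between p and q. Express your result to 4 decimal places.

-0.3848

r = Cov(p,q) / (s_p · s_q) = -15.74 / (8.97 × 4.56)
  = -15.74 / 40.9032 ≈ -0.3848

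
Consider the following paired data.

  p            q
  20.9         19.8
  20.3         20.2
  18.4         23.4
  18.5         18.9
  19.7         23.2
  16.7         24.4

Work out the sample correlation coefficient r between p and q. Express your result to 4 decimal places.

-0.5914

n = 6, Σp = 114.5, Σq = 129.9, Σp² = 2196.69, Σq² = 2838.45, Σpq = 2468.61
nΣpq − ΣpΣq = 14811.66 − 14873.55 = -61.89
nΣp² − (Σp)² = 13180.14 − 13110.25 = 69.89; nΣq² − (Σq)² = 17030.7 − 16874.01 = 156.69
r = -61.89 / √(69.89 × 156.69) = -61.89 / 104.6473 ≈ -0.5914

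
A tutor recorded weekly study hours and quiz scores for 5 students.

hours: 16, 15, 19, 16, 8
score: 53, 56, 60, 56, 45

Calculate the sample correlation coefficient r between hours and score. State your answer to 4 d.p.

0.9592

n = 5, Σx = 74, Σy = 270, Σx² = 1162, Σy² = 14706, Σxy = 4084
nΣxy − ΣxΣy = 20420 − 19980 = 440
nΣx² − (Σx)² = 5810 − 5476 = 334; nΣy² − (Σy)² = 73530 − 72900 = 630
r = 440 / √(334 × 630) = 440 / 458.7156 ≈ 0.9592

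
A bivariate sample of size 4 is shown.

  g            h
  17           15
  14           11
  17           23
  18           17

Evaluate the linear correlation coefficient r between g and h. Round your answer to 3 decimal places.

0.654

n = 4, Σg = 66, Σh = 66, Σg² = 1098, Σh² = 1164, Σgh = 1106
nΣgh − ΣgΣh = 4424 − 4356 = 68
nΣg² − (Σg)² = 4392 − 4356 = 36; nΣh² − (Σh)² = 4656 − 4356 = 300
r = 68 / √(36 × 300) = 68 / 103.9230 ≈ 0.654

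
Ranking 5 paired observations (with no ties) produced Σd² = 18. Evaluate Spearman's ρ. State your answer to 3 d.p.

ρ = 1 − 6Σd² / [n(n²−1)] = 1 − 6×18 / (5×24)
  = 1 − 108/120 = 1 − 0.9000 ≈ 0.100

0.100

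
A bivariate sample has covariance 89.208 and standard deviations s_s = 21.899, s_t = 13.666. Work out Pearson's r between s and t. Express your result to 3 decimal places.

r = Cov(s,t) / (s_s · s_t) = 89.208 / (21.899 × 13.666)
  = 89.208 / 299.2717 ≈ 0.298

0.298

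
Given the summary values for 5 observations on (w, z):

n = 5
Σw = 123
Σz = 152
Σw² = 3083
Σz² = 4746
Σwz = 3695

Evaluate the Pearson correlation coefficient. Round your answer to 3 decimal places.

r = (nΣwz − ΣwΣz) / √[(nΣw² − (Σw)²)(nΣz² − (Σz)²)]
Numerator: 5×3695 − 123×152 = -221
Denominator: √[(15415 − 15129)(23730 − 23104)] = √[286 × 626] = 423.1265
r = -221 / 423.1265 ≈ -0.522

-0.522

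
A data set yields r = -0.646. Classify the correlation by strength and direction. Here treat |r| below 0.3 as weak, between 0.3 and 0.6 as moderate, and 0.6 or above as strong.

strong negative

r = -0.646 < 0 so the relationship is negative.
|r| = 0.646, which falls in the strong range.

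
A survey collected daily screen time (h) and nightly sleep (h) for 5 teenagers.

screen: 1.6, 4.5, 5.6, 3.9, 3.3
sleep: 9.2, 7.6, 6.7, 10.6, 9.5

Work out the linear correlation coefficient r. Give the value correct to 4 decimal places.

n = 5, Σx = 18.9, Σy = 43.6, Σx² = 80.27, Σy² = 389.9, Σxy = 159.13
nΣxy − ΣxΣy = 795.65 − 824.04 = -28.39
nΣx² − (Σx)² = 401.35 − 357.21 = 44.14; nΣy² − (Σy)² = 1949.5 − 1900.96 = 48.54
r = -28.39 / √(44.14 × 48.54) = -28.39 / 46.2877 ≈ -0.6133

-0.6133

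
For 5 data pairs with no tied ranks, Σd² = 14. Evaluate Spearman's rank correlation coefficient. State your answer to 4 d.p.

0.3000

ρ = 1 − 6Σd² / [n(n²−1)] = 1 − 6×14 / (5×24)
  = 1 − 84/120 = 1 − 0.70000 ≈ 0.3000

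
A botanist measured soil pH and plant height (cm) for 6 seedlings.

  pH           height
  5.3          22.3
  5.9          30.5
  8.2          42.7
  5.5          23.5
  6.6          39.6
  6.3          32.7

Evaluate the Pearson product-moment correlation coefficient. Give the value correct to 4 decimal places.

0.9166

n = 6, Σx = 37.8, Σy = 191.3, Σx² = 243.64, Σy² = 6440.53, Σxy = 1244.9
nΣxy − ΣxΣy = 7469.4 − 7231.14 = 238.26
nΣx² − (Σx)² = 1461.84 − 1428.84 = 33; nΣy² − (Σy)² = 38643.18 − 36595.69 = 2047.49
r = 238.26 / √(33 × 2047.49) = 238.26 / 259.9369 ≈ 0.9166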